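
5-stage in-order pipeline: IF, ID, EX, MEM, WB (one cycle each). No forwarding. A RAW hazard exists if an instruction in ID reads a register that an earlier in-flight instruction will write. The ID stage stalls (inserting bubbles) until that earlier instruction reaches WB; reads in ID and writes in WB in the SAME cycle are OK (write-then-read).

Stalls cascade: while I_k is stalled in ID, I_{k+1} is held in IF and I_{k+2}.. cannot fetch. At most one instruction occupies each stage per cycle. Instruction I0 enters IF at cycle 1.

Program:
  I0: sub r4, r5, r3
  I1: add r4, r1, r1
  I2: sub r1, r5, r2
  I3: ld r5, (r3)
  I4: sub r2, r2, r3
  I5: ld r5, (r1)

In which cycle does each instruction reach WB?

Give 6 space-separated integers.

Answer: 5 6 7 8 9 10

Derivation:
I0 sub r4 <- r5,r3: IF@1 ID@2 stall=0 (-) EX@3 MEM@4 WB@5
I1 add r4 <- r1,r1: IF@2 ID@3 stall=0 (-) EX@4 MEM@5 WB@6
I2 sub r1 <- r5,r2: IF@3 ID@4 stall=0 (-) EX@5 MEM@6 WB@7
I3 ld r5 <- r3: IF@4 ID@5 stall=0 (-) EX@6 MEM@7 WB@8
I4 sub r2 <- r2,r3: IF@5 ID@6 stall=0 (-) EX@7 MEM@8 WB@9
I5 ld r5 <- r1: IF@6 ID@7 stall=0 (-) EX@8 MEM@9 WB@10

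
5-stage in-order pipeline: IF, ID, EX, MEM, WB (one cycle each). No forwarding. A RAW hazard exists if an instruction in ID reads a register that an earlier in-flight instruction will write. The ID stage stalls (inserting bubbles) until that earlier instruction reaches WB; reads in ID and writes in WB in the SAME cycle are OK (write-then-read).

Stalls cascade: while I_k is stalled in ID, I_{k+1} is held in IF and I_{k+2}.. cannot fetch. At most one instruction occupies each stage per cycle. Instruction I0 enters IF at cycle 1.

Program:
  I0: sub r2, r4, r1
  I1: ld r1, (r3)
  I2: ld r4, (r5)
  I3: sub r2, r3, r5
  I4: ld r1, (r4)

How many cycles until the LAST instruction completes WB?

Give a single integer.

Answer: 10

Derivation:
I0 sub r2 <- r4,r1: IF@1 ID@2 stall=0 (-) EX@3 MEM@4 WB@5
I1 ld r1 <- r3: IF@2 ID@3 stall=0 (-) EX@4 MEM@5 WB@6
I2 ld r4 <- r5: IF@3 ID@4 stall=0 (-) EX@5 MEM@6 WB@7
I3 sub r2 <- r3,r5: IF@4 ID@5 stall=0 (-) EX@6 MEM@7 WB@8
I4 ld r1 <- r4: IF@5 ID@6 stall=1 (RAW on I2.r4 (WB@7)) EX@8 MEM@9 WB@10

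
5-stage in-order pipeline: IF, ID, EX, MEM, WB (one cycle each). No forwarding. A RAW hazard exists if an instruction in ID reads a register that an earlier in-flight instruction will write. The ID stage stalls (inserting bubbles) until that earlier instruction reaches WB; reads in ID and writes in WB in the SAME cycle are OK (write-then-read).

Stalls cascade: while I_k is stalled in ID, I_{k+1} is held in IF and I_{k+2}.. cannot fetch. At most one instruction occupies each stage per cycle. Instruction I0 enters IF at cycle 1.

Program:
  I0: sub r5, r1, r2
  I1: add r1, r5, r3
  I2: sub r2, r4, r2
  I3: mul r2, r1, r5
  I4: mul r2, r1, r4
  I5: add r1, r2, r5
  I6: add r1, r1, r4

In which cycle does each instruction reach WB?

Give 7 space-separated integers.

Answer: 5 8 9 11 12 15 18

Derivation:
I0 sub r5 <- r1,r2: IF@1 ID@2 stall=0 (-) EX@3 MEM@4 WB@5
I1 add r1 <- r5,r3: IF@2 ID@3 stall=2 (RAW on I0.r5 (WB@5)) EX@6 MEM@7 WB@8
I2 sub r2 <- r4,r2: IF@3 ID@6 stall=0 (-) EX@7 MEM@8 WB@9
I3 mul r2 <- r1,r5: IF@6 ID@7 stall=1 (RAW on I1.r1 (WB@8)) EX@9 MEM@10 WB@11
I4 mul r2 <- r1,r4: IF@7 ID@9 stall=0 (-) EX@10 MEM@11 WB@12
I5 add r1 <- r2,r5: IF@9 ID@10 stall=2 (RAW on I4.r2 (WB@12)) EX@13 MEM@14 WB@15
I6 add r1 <- r1,r4: IF@10 ID@13 stall=2 (RAW on I5.r1 (WB@15)) EX@16 MEM@17 WB@18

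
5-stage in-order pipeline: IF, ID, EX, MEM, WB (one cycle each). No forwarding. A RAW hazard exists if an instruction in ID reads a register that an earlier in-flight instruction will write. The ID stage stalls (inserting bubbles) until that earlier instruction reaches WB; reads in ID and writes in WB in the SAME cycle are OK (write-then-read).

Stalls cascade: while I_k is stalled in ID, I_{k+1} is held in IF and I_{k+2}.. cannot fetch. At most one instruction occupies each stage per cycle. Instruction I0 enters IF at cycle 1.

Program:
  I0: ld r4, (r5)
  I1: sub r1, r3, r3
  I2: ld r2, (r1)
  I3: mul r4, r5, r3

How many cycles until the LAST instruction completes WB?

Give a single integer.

Answer: 10

Derivation:
I0 ld r4 <- r5: IF@1 ID@2 stall=0 (-) EX@3 MEM@4 WB@5
I1 sub r1 <- r3,r3: IF@2 ID@3 stall=0 (-) EX@4 MEM@5 WB@6
I2 ld r2 <- r1: IF@3 ID@4 stall=2 (RAW on I1.r1 (WB@6)) EX@7 MEM@8 WB@9
I3 mul r4 <- r5,r3: IF@4 ID@7 stall=0 (-) EX@8 MEM@9 WB@10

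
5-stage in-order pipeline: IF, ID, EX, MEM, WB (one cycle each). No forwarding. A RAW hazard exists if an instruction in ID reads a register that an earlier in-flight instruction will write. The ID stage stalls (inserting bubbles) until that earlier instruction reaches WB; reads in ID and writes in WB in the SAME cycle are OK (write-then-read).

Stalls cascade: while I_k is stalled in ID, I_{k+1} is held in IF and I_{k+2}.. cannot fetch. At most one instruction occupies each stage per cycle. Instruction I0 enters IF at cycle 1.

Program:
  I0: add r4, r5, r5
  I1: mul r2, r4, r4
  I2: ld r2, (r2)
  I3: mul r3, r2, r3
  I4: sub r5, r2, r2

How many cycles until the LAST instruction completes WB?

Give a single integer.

I0 add r4 <- r5,r5: IF@1 ID@2 stall=0 (-) EX@3 MEM@4 WB@5
I1 mul r2 <- r4,r4: IF@2 ID@3 stall=2 (RAW on I0.r4 (WB@5)) EX@6 MEM@7 WB@8
I2 ld r2 <- r2: IF@3 ID@6 stall=2 (RAW on I1.r2 (WB@8)) EX@9 MEM@10 WB@11
I3 mul r3 <- r2,r3: IF@6 ID@9 stall=2 (RAW on I2.r2 (WB@11)) EX@12 MEM@13 WB@14
I4 sub r5 <- r2,r2: IF@9 ID@12 stall=0 (-) EX@13 MEM@14 WB@15

Answer: 15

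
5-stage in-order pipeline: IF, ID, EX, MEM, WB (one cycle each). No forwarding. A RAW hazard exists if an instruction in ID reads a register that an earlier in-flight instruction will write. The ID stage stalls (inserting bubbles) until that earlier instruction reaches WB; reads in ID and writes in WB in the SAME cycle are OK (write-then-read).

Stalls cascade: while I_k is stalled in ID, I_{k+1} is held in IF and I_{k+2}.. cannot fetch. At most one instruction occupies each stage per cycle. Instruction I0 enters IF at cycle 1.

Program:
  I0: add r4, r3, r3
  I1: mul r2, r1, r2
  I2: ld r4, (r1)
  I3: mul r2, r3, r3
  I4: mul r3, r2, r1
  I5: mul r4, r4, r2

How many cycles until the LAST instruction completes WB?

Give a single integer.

Answer: 12

Derivation:
I0 add r4 <- r3,r3: IF@1 ID@2 stall=0 (-) EX@3 MEM@4 WB@5
I1 mul r2 <- r1,r2: IF@2 ID@3 stall=0 (-) EX@4 MEM@5 WB@6
I2 ld r4 <- r1: IF@3 ID@4 stall=0 (-) EX@5 MEM@6 WB@7
I3 mul r2 <- r3,r3: IF@4 ID@5 stall=0 (-) EX@6 MEM@7 WB@8
I4 mul r3 <- r2,r1: IF@5 ID@6 stall=2 (RAW on I3.r2 (WB@8)) EX@9 MEM@10 WB@11
I5 mul r4 <- r4,r2: IF@6 ID@9 stall=0 (-) EX@10 MEM@11 WB@12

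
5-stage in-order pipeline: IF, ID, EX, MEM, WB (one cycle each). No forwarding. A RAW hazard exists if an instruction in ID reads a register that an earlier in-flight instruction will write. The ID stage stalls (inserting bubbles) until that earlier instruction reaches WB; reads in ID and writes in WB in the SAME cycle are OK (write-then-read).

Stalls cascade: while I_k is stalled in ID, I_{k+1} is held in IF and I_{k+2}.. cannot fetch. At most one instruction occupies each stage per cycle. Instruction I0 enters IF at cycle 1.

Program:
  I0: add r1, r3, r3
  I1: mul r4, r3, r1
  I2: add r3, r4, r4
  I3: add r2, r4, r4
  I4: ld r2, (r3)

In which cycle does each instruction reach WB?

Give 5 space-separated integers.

I0 add r1 <- r3,r3: IF@1 ID@2 stall=0 (-) EX@3 MEM@4 WB@5
I1 mul r4 <- r3,r1: IF@2 ID@3 stall=2 (RAW on I0.r1 (WB@5)) EX@6 MEM@7 WB@8
I2 add r3 <- r4,r4: IF@3 ID@6 stall=2 (RAW on I1.r4 (WB@8)) EX@9 MEM@10 WB@11
I3 add r2 <- r4,r4: IF@6 ID@9 stall=0 (-) EX@10 MEM@11 WB@12
I4 ld r2 <- r3: IF@9 ID@10 stall=1 (RAW on I2.r3 (WB@11)) EX@12 MEM@13 WB@14

Answer: 5 8 11 12 14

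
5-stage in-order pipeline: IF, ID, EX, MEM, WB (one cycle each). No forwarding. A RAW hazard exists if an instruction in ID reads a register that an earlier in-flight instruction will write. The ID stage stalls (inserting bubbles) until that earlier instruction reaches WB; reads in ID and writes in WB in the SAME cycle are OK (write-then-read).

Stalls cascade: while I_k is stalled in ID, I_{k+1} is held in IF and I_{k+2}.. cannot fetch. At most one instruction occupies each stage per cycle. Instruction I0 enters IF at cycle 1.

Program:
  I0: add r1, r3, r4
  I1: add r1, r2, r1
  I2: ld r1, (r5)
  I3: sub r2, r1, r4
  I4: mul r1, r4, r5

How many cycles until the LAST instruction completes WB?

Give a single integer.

Answer: 13

Derivation:
I0 add r1 <- r3,r4: IF@1 ID@2 stall=0 (-) EX@3 MEM@4 WB@5
I1 add r1 <- r2,r1: IF@2 ID@3 stall=2 (RAW on I0.r1 (WB@5)) EX@6 MEM@7 WB@8
I2 ld r1 <- r5: IF@3 ID@6 stall=0 (-) EX@7 MEM@8 WB@9
I3 sub r2 <- r1,r4: IF@6 ID@7 stall=2 (RAW on I2.r1 (WB@9)) EX@10 MEM@11 WB@12
I4 mul r1 <- r4,r5: IF@7 ID@10 stall=0 (-) EX@11 MEM@12 WB@13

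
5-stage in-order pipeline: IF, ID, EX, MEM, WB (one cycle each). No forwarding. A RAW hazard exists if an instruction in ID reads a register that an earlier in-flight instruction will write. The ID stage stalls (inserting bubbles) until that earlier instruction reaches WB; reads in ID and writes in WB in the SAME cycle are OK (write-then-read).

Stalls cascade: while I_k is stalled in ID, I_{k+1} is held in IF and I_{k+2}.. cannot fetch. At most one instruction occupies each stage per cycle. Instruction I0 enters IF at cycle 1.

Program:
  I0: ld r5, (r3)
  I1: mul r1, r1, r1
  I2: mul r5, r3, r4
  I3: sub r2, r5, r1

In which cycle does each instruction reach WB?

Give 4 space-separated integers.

I0 ld r5 <- r3: IF@1 ID@2 stall=0 (-) EX@3 MEM@4 WB@5
I1 mul r1 <- r1,r1: IF@2 ID@3 stall=0 (-) EX@4 MEM@5 WB@6
I2 mul r5 <- r3,r4: IF@3 ID@4 stall=0 (-) EX@5 MEM@6 WB@7
I3 sub r2 <- r5,r1: IF@4 ID@5 stall=2 (RAW on I2.r5 (WB@7)) EX@8 MEM@9 WB@10

Answer: 5 6 7 10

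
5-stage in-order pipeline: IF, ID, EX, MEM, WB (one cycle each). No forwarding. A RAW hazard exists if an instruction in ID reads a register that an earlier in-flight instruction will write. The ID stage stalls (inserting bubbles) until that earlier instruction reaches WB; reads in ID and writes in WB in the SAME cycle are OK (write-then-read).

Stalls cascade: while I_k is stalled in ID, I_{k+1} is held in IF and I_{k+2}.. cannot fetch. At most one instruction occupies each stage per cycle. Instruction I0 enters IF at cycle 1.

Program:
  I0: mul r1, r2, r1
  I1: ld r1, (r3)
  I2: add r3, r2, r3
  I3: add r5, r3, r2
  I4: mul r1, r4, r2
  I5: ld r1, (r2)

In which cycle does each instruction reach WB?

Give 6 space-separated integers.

Answer: 5 6 7 10 11 12

Derivation:
I0 mul r1 <- r2,r1: IF@1 ID@2 stall=0 (-) EX@3 MEM@4 WB@5
I1 ld r1 <- r3: IF@2 ID@3 stall=0 (-) EX@4 MEM@5 WB@6
I2 add r3 <- r2,r3: IF@3 ID@4 stall=0 (-) EX@5 MEM@6 WB@7
I3 add r5 <- r3,r2: IF@4 ID@5 stall=2 (RAW on I2.r3 (WB@7)) EX@8 MEM@9 WB@10
I4 mul r1 <- r4,r2: IF@5 ID@8 stall=0 (-) EX@9 MEM@10 WB@11
I5 ld r1 <- r2: IF@8 ID@9 stall=0 (-) EX@10 MEM@11 WB@12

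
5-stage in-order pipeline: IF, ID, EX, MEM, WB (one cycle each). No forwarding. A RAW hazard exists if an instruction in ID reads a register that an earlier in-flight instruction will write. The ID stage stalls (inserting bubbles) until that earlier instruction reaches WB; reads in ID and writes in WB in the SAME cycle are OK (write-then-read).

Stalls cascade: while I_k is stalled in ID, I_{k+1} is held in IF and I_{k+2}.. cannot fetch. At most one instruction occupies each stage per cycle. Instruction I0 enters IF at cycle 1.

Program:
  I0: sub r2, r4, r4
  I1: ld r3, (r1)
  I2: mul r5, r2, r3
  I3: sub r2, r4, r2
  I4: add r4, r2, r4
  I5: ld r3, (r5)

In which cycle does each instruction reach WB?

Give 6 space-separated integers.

Answer: 5 6 9 10 13 14

Derivation:
I0 sub r2 <- r4,r4: IF@1 ID@2 stall=0 (-) EX@3 MEM@4 WB@5
I1 ld r3 <- r1: IF@2 ID@3 stall=0 (-) EX@4 MEM@5 WB@6
I2 mul r5 <- r2,r3: IF@3 ID@4 stall=2 (RAW on I1.r3 (WB@6)) EX@7 MEM@8 WB@9
I3 sub r2 <- r4,r2: IF@4 ID@7 stall=0 (-) EX@8 MEM@9 WB@10
I4 add r4 <- r2,r4: IF@7 ID@8 stall=2 (RAW on I3.r2 (WB@10)) EX@11 MEM@12 WB@13
I5 ld r3 <- r5: IF@8 ID@11 stall=0 (-) EX@12 MEM@13 WB@14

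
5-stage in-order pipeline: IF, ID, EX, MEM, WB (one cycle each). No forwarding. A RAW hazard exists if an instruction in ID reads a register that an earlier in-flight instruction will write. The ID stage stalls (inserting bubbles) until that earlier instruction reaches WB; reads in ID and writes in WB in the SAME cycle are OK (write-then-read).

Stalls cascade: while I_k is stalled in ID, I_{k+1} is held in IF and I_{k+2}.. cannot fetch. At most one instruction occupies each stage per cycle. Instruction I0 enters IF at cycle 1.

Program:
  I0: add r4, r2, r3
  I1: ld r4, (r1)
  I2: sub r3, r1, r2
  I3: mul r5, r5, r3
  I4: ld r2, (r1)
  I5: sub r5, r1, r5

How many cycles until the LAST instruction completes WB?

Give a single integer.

Answer: 13

Derivation:
I0 add r4 <- r2,r3: IF@1 ID@2 stall=0 (-) EX@3 MEM@4 WB@5
I1 ld r4 <- r1: IF@2 ID@3 stall=0 (-) EX@4 MEM@5 WB@6
I2 sub r3 <- r1,r2: IF@3 ID@4 stall=0 (-) EX@5 MEM@6 WB@7
I3 mul r5 <- r5,r3: IF@4 ID@5 stall=2 (RAW on I2.r3 (WB@7)) EX@8 MEM@9 WB@10
I4 ld r2 <- r1: IF@5 ID@8 stall=0 (-) EX@9 MEM@10 WB@11
I5 sub r5 <- r1,r5: IF@8 ID@9 stall=1 (RAW on I3.r5 (WB@10)) EX@11 MEM@12 WB@13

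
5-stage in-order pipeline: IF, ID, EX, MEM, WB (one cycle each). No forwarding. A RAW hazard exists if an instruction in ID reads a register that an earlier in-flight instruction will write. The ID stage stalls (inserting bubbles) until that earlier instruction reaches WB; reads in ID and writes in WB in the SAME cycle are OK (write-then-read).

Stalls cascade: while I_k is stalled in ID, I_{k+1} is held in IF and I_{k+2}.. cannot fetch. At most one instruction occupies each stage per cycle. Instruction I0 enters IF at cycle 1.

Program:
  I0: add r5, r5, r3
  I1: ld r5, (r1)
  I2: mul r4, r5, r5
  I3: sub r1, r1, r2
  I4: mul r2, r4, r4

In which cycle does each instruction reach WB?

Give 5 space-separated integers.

Answer: 5 6 9 10 12

Derivation:
I0 add r5 <- r5,r3: IF@1 ID@2 stall=0 (-) EX@3 MEM@4 WB@5
I1 ld r5 <- r1: IF@2 ID@3 stall=0 (-) EX@4 MEM@5 WB@6
I2 mul r4 <- r5,r5: IF@3 ID@4 stall=2 (RAW on I1.r5 (WB@6)) EX@7 MEM@8 WB@9
I3 sub r1 <- r1,r2: IF@4 ID@7 stall=0 (-) EX@8 MEM@9 WB@10
I4 mul r2 <- r4,r4: IF@7 ID@8 stall=1 (RAW on I2.r4 (WB@9)) EX@10 MEM@11 WB@12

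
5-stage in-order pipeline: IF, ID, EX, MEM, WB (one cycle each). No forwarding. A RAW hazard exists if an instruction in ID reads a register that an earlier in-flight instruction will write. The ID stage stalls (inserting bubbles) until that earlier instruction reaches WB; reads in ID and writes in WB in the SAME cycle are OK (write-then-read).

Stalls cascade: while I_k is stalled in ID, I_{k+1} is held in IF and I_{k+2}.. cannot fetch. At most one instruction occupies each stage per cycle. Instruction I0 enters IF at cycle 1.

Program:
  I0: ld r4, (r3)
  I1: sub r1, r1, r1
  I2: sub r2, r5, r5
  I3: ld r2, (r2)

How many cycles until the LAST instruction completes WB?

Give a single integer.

Answer: 10

Derivation:
I0 ld r4 <- r3: IF@1 ID@2 stall=0 (-) EX@3 MEM@4 WB@5
I1 sub r1 <- r1,r1: IF@2 ID@3 stall=0 (-) EX@4 MEM@5 WB@6
I2 sub r2 <- r5,r5: IF@3 ID@4 stall=0 (-) EX@5 MEM@6 WB@7
I3 ld r2 <- r2: IF@4 ID@5 stall=2 (RAW on I2.r2 (WB@7)) EX@8 MEM@9 WB@10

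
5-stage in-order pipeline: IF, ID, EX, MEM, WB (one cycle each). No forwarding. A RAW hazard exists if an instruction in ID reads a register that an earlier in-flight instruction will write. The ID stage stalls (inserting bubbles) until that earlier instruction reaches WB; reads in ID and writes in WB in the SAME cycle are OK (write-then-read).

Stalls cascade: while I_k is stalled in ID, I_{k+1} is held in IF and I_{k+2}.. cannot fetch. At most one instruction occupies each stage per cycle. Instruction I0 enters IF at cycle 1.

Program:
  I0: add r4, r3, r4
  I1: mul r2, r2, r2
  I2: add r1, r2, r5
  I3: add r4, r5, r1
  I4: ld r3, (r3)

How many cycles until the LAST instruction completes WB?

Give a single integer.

I0 add r4 <- r3,r4: IF@1 ID@2 stall=0 (-) EX@3 MEM@4 WB@5
I1 mul r2 <- r2,r2: IF@2 ID@3 stall=0 (-) EX@4 MEM@5 WB@6
I2 add r1 <- r2,r5: IF@3 ID@4 stall=2 (RAW on I1.r2 (WB@6)) EX@7 MEM@8 WB@9
I3 add r4 <- r5,r1: IF@4 ID@7 stall=2 (RAW on I2.r1 (WB@9)) EX@10 MEM@11 WB@12
I4 ld r3 <- r3: IF@7 ID@10 stall=0 (-) EX@11 MEM@12 WB@13

Answer: 13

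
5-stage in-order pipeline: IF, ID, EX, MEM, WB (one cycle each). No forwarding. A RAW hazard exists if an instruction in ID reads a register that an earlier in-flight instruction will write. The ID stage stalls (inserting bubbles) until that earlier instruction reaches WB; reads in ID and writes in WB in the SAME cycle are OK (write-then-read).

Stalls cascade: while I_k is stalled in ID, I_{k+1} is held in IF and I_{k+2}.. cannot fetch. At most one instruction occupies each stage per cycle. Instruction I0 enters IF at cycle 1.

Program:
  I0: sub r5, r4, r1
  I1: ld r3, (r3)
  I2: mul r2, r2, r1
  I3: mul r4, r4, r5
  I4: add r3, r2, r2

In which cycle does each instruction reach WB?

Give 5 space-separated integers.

Answer: 5 6 7 8 10

Derivation:
I0 sub r5 <- r4,r1: IF@1 ID@2 stall=0 (-) EX@3 MEM@4 WB@5
I1 ld r3 <- r3: IF@2 ID@3 stall=0 (-) EX@4 MEM@5 WB@6
I2 mul r2 <- r2,r1: IF@3 ID@4 stall=0 (-) EX@5 MEM@6 WB@7
I3 mul r4 <- r4,r5: IF@4 ID@5 stall=0 (-) EX@6 MEM@7 WB@8
I4 add r3 <- r2,r2: IF@5 ID@6 stall=1 (RAW on I2.r2 (WB@7)) EX@8 MEM@9 WB@10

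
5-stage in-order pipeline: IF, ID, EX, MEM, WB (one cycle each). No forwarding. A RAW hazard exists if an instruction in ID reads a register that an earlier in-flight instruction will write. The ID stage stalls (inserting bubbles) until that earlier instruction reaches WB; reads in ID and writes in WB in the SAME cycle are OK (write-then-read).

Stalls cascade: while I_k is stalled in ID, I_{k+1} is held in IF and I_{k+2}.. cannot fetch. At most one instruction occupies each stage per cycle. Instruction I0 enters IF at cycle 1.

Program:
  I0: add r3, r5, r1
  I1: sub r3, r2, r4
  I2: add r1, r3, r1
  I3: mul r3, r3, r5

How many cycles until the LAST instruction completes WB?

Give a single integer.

Answer: 10

Derivation:
I0 add r3 <- r5,r1: IF@1 ID@2 stall=0 (-) EX@3 MEM@4 WB@5
I1 sub r3 <- r2,r4: IF@2 ID@3 stall=0 (-) EX@4 MEM@5 WB@6
I2 add r1 <- r3,r1: IF@3 ID@4 stall=2 (RAW on I1.r3 (WB@6)) EX@7 MEM@8 WB@9
I3 mul r3 <- r3,r5: IF@4 ID@7 stall=0 (-) EX@8 MEM@9 WB@10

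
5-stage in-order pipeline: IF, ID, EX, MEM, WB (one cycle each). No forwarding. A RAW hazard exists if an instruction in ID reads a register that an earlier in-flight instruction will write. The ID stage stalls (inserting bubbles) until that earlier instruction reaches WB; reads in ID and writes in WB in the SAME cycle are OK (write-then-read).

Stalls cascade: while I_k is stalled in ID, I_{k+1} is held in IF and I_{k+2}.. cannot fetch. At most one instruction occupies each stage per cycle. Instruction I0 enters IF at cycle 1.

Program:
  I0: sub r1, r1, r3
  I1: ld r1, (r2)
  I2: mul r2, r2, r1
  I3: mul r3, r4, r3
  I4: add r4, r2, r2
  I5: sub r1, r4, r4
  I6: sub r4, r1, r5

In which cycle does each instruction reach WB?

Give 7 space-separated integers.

I0 sub r1 <- r1,r3: IF@1 ID@2 stall=0 (-) EX@3 MEM@4 WB@5
I1 ld r1 <- r2: IF@2 ID@3 stall=0 (-) EX@4 MEM@5 WB@6
I2 mul r2 <- r2,r1: IF@3 ID@4 stall=2 (RAW on I1.r1 (WB@6)) EX@7 MEM@8 WB@9
I3 mul r3 <- r4,r3: IF@4 ID@7 stall=0 (-) EX@8 MEM@9 WB@10
I4 add r4 <- r2,r2: IF@7 ID@8 stall=1 (RAW on I2.r2 (WB@9)) EX@10 MEM@11 WB@12
I5 sub r1 <- r4,r4: IF@8 ID@10 stall=2 (RAW on I4.r4 (WB@12)) EX@13 MEM@14 WB@15
I6 sub r4 <- r1,r5: IF@10 ID@13 stall=2 (RAW on I5.r1 (WB@15)) EX@16 MEM@17 WB@18

Answer: 5 6 9 10 12 15 18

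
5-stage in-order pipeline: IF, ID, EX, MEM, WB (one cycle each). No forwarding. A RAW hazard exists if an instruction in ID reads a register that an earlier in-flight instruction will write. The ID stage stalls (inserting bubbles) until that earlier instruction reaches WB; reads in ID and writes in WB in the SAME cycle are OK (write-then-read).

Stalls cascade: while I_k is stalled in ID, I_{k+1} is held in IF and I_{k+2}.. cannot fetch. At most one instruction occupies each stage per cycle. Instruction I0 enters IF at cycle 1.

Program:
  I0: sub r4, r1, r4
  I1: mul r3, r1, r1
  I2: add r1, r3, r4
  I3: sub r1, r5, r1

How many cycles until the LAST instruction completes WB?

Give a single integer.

I0 sub r4 <- r1,r4: IF@1 ID@2 stall=0 (-) EX@3 MEM@4 WB@5
I1 mul r3 <- r1,r1: IF@2 ID@3 stall=0 (-) EX@4 MEM@5 WB@6
I2 add r1 <- r3,r4: IF@3 ID@4 stall=2 (RAW on I1.r3 (WB@6)) EX@7 MEM@8 WB@9
I3 sub r1 <- r5,r1: IF@4 ID@7 stall=2 (RAW on I2.r1 (WB@9)) EX@10 MEM@11 WB@12

Answer: 12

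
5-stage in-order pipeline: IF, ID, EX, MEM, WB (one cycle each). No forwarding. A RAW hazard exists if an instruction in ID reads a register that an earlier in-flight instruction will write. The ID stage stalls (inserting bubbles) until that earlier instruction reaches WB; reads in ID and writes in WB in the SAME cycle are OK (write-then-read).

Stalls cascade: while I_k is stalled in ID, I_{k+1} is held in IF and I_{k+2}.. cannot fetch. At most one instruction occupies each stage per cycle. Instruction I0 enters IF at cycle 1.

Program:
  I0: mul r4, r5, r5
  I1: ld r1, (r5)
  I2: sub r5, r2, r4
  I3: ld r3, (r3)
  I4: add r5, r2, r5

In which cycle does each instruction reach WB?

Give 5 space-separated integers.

Answer: 5 6 8 9 11

Derivation:
I0 mul r4 <- r5,r5: IF@1 ID@2 stall=0 (-) EX@3 MEM@4 WB@5
I1 ld r1 <- r5: IF@2 ID@3 stall=0 (-) EX@4 MEM@5 WB@6
I2 sub r5 <- r2,r4: IF@3 ID@4 stall=1 (RAW on I0.r4 (WB@5)) EX@6 MEM@7 WB@8
I3 ld r3 <- r3: IF@4 ID@6 stall=0 (-) EX@7 MEM@8 WB@9
I4 add r5 <- r2,r5: IF@6 ID@7 stall=1 (RAW on I2.r5 (WB@8)) EX@9 MEM@10 WB@11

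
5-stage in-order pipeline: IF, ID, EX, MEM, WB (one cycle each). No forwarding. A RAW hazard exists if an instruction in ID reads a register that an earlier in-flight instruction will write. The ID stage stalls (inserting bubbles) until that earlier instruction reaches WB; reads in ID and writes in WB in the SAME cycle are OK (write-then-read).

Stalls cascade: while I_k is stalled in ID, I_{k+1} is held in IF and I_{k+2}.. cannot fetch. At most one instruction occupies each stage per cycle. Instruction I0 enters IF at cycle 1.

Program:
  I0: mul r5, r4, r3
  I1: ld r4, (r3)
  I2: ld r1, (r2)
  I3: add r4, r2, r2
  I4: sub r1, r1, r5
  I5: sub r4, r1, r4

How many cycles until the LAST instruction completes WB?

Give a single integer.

Answer: 13

Derivation:
I0 mul r5 <- r4,r3: IF@1 ID@2 stall=0 (-) EX@3 MEM@4 WB@5
I1 ld r4 <- r3: IF@2 ID@3 stall=0 (-) EX@4 MEM@5 WB@6
I2 ld r1 <- r2: IF@3 ID@4 stall=0 (-) EX@5 MEM@6 WB@7
I3 add r4 <- r2,r2: IF@4 ID@5 stall=0 (-) EX@6 MEM@7 WB@8
I4 sub r1 <- r1,r5: IF@5 ID@6 stall=1 (RAW on I2.r1 (WB@7)) EX@8 MEM@9 WB@10
I5 sub r4 <- r1,r4: IF@6 ID@8 stall=2 (RAW on I4.r1 (WB@10)) EX@11 MEM@12 WB@13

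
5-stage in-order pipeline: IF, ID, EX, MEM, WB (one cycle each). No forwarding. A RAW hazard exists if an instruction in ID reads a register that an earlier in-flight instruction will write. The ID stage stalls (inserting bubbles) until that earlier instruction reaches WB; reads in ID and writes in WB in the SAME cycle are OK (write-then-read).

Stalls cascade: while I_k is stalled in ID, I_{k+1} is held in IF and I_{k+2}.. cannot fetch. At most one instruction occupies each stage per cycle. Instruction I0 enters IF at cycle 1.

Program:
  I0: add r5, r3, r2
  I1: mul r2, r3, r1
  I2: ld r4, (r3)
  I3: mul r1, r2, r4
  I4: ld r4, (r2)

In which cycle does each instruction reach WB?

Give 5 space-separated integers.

Answer: 5 6 7 10 11

Derivation:
I0 add r5 <- r3,r2: IF@1 ID@2 stall=0 (-) EX@3 MEM@4 WB@5
I1 mul r2 <- r3,r1: IF@2 ID@3 stall=0 (-) EX@4 MEM@5 WB@6
I2 ld r4 <- r3: IF@3 ID@4 stall=0 (-) EX@5 MEM@6 WB@7
I3 mul r1 <- r2,r4: IF@4 ID@5 stall=2 (RAW on I2.r4 (WB@7)) EX@8 MEM@9 WB@10
I4 ld r4 <- r2: IF@5 ID@8 stall=0 (-) EX@9 MEM@10 WB@11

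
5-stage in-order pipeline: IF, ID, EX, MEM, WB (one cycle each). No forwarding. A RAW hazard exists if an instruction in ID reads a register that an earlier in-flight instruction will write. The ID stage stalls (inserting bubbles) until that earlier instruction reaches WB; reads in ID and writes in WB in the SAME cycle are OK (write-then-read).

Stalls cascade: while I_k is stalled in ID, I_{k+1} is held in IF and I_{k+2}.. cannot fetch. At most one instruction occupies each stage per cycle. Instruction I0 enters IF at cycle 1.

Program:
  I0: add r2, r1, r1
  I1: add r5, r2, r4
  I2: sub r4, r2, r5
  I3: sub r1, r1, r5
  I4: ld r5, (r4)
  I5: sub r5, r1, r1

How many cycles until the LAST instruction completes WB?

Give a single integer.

Answer: 15

Derivation:
I0 add r2 <- r1,r1: IF@1 ID@2 stall=0 (-) EX@3 MEM@4 WB@5
I1 add r5 <- r2,r4: IF@2 ID@3 stall=2 (RAW on I0.r2 (WB@5)) EX@6 MEM@7 WB@8
I2 sub r4 <- r2,r5: IF@3 ID@6 stall=2 (RAW on I1.r5 (WB@8)) EX@9 MEM@10 WB@11
I3 sub r1 <- r1,r5: IF@6 ID@9 stall=0 (-) EX@10 MEM@11 WB@12
I4 ld r5 <- r4: IF@9 ID@10 stall=1 (RAW on I2.r4 (WB@11)) EX@12 MEM@13 WB@14
I5 sub r5 <- r1,r1: IF@10 ID@12 stall=0 (-) EX@13 MEM@14 WB@15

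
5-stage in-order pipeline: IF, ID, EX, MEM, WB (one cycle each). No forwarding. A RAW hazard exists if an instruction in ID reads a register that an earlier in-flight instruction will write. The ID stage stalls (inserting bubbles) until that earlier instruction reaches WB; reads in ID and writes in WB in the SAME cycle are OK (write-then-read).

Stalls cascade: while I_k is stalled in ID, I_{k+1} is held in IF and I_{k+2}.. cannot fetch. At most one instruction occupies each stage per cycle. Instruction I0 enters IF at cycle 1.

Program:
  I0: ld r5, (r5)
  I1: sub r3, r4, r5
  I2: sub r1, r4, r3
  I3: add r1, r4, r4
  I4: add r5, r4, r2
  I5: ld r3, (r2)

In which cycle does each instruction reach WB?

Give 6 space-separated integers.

Answer: 5 8 11 12 13 14

Derivation:
I0 ld r5 <- r5: IF@1 ID@2 stall=0 (-) EX@3 MEM@4 WB@5
I1 sub r3 <- r4,r5: IF@2 ID@3 stall=2 (RAW on I0.r5 (WB@5)) EX@6 MEM@7 WB@8
I2 sub r1 <- r4,r3: IF@3 ID@6 stall=2 (RAW on I1.r3 (WB@8)) EX@9 MEM@10 WB@11
I3 add r1 <- r4,r4: IF@6 ID@9 stall=0 (-) EX@10 MEM@11 WB@12
I4 add r5 <- r4,r2: IF@9 ID@10 stall=0 (-) EX@11 MEM@12 WB@13
I5 ld r3 <- r2: IF@10 ID@11 stall=0 (-) EX@12 MEM@13 WB@14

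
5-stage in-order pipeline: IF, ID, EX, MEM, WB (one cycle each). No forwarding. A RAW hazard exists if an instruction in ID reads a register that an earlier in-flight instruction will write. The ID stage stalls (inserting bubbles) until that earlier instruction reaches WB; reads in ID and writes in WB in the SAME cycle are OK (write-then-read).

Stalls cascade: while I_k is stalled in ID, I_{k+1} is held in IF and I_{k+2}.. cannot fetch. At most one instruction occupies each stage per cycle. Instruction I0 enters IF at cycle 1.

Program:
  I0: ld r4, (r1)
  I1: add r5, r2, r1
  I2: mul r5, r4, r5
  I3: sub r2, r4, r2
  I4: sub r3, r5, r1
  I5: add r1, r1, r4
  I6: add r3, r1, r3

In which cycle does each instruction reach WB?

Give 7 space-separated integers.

I0 ld r4 <- r1: IF@1 ID@2 stall=0 (-) EX@3 MEM@4 WB@5
I1 add r5 <- r2,r1: IF@2 ID@3 stall=0 (-) EX@4 MEM@5 WB@6
I2 mul r5 <- r4,r5: IF@3 ID@4 stall=2 (RAW on I1.r5 (WB@6)) EX@7 MEM@8 WB@9
I3 sub r2 <- r4,r2: IF@4 ID@7 stall=0 (-) EX@8 MEM@9 WB@10
I4 sub r3 <- r5,r1: IF@7 ID@8 stall=1 (RAW on I2.r5 (WB@9)) EX@10 MEM@11 WB@12
I5 add r1 <- r1,r4: IF@8 ID@10 stall=0 (-) EX@11 MEM@12 WB@13
I6 add r3 <- r1,r3: IF@10 ID@11 stall=2 (RAW on I5.r1 (WB@13)) EX@14 MEM@15 WB@16

Answer: 5 6 9 10 12 13 16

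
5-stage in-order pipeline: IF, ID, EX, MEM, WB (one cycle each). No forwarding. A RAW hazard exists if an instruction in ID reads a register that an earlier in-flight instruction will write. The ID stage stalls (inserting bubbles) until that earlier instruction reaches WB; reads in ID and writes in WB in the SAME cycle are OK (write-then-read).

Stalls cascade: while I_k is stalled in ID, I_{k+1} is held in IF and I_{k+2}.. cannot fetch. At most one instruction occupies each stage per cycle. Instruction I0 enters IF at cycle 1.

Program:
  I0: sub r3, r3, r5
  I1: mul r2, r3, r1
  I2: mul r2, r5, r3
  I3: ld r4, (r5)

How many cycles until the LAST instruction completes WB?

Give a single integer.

Answer: 10

Derivation:
I0 sub r3 <- r3,r5: IF@1 ID@2 stall=0 (-) EX@3 MEM@4 WB@5
I1 mul r2 <- r3,r1: IF@2 ID@3 stall=2 (RAW on I0.r3 (WB@5)) EX@6 MEM@7 WB@8
I2 mul r2 <- r5,r3: IF@3 ID@6 stall=0 (-) EX@7 MEM@8 WB@9
I3 ld r4 <- r5: IF@6 ID@7 stall=0 (-) EX@8 MEM@9 WB@10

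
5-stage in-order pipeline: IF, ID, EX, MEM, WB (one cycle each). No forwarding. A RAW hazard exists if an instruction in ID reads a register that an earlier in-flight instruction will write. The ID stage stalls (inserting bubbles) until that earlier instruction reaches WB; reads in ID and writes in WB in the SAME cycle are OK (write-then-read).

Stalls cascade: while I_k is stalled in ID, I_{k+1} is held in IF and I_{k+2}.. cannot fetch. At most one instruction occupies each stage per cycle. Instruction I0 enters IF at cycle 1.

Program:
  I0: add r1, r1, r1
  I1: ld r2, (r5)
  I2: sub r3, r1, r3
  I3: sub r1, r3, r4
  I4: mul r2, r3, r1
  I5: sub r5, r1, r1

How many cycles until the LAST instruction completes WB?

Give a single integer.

I0 add r1 <- r1,r1: IF@1 ID@2 stall=0 (-) EX@3 MEM@4 WB@5
I1 ld r2 <- r5: IF@2 ID@3 stall=0 (-) EX@4 MEM@5 WB@6
I2 sub r3 <- r1,r3: IF@3 ID@4 stall=1 (RAW on I0.r1 (WB@5)) EX@6 MEM@7 WB@8
I3 sub r1 <- r3,r4: IF@4 ID@6 stall=2 (RAW on I2.r3 (WB@8)) EX@9 MEM@10 WB@11
I4 mul r2 <- r3,r1: IF@6 ID@9 stall=2 (RAW on I3.r1 (WB@11)) EX@12 MEM@13 WB@14
I5 sub r5 <- r1,r1: IF@9 ID@12 stall=0 (-) EX@13 MEM@14 WB@15

Answer: 15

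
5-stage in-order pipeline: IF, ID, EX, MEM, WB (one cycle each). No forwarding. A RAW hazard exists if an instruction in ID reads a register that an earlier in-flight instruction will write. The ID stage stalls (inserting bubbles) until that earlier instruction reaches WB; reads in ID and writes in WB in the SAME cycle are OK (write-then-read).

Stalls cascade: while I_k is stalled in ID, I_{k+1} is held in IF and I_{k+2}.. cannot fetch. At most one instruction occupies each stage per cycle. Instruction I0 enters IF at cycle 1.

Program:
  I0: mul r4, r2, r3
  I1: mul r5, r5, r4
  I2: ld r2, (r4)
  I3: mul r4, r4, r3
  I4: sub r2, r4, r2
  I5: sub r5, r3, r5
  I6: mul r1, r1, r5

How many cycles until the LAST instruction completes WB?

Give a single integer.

I0 mul r4 <- r2,r3: IF@1 ID@2 stall=0 (-) EX@3 MEM@4 WB@5
I1 mul r5 <- r5,r4: IF@2 ID@3 stall=2 (RAW on I0.r4 (WB@5)) EX@6 MEM@7 WB@8
I2 ld r2 <- r4: IF@3 ID@6 stall=0 (-) EX@7 MEM@8 WB@9
I3 mul r4 <- r4,r3: IF@6 ID@7 stall=0 (-) EX@8 MEM@9 WB@10
I4 sub r2 <- r4,r2: IF@7 ID@8 stall=2 (RAW on I3.r4 (WB@10)) EX@11 MEM@12 WB@13
I5 sub r5 <- r3,r5: IF@8 ID@11 stall=0 (-) EX@12 MEM@13 WB@14
I6 mul r1 <- r1,r5: IF@11 ID@12 stall=2 (RAW on I5.r5 (WB@14)) EX@15 MEM@16 WB@17

Answer: 17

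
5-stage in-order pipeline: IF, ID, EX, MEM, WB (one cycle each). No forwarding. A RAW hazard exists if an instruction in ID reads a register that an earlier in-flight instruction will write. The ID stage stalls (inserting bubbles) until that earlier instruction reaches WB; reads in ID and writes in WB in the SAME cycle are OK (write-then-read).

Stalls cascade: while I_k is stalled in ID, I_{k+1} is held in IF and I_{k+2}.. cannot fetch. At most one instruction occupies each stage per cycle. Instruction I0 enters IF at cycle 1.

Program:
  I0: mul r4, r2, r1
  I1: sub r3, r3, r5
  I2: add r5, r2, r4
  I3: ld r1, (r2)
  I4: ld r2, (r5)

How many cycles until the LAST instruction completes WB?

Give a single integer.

I0 mul r4 <- r2,r1: IF@1 ID@2 stall=0 (-) EX@3 MEM@4 WB@5
I1 sub r3 <- r3,r5: IF@2 ID@3 stall=0 (-) EX@4 MEM@5 WB@6
I2 add r5 <- r2,r4: IF@3 ID@4 stall=1 (RAW on I0.r4 (WB@5)) EX@6 MEM@7 WB@8
I3 ld r1 <- r2: IF@4 ID@6 stall=0 (-) EX@7 MEM@8 WB@9
I4 ld r2 <- r5: IF@6 ID@7 stall=1 (RAW on I2.r5 (WB@8)) EX@9 MEM@10 WB@11

Answer: 11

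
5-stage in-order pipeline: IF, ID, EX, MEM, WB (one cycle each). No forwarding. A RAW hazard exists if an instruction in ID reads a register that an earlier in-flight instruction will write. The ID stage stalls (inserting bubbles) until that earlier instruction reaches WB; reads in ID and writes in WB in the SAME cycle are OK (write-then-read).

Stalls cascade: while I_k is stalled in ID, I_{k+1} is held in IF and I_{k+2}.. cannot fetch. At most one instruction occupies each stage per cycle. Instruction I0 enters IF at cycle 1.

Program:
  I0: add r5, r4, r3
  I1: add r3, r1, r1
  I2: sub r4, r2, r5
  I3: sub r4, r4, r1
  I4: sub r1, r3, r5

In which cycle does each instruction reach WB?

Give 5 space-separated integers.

I0 add r5 <- r4,r3: IF@1 ID@2 stall=0 (-) EX@3 MEM@4 WB@5
I1 add r3 <- r1,r1: IF@2 ID@3 stall=0 (-) EX@4 MEM@5 WB@6
I2 sub r4 <- r2,r5: IF@3 ID@4 stall=1 (RAW on I0.r5 (WB@5)) EX@6 MEM@7 WB@8
I3 sub r4 <- r4,r1: IF@4 ID@6 stall=2 (RAW on I2.r4 (WB@8)) EX@9 MEM@10 WB@11
I4 sub r1 <- r3,r5: IF@6 ID@9 stall=0 (-) EX@10 MEM@11 WB@12

Answer: 5 6 8 11 12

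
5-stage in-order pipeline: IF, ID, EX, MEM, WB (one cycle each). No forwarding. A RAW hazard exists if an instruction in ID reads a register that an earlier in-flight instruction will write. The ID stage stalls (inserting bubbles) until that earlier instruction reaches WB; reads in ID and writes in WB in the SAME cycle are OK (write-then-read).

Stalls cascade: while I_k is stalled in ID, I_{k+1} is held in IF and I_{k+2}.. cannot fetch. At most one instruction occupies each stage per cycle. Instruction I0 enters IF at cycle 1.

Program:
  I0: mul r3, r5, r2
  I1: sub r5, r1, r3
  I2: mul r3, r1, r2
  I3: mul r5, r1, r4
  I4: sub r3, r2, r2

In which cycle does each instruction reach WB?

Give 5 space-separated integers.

Answer: 5 8 9 10 11

Derivation:
I0 mul r3 <- r5,r2: IF@1 ID@2 stall=0 (-) EX@3 MEM@4 WB@5
I1 sub r5 <- r1,r3: IF@2 ID@3 stall=2 (RAW on I0.r3 (WB@5)) EX@6 MEM@7 WB@8
I2 mul r3 <- r1,r2: IF@3 ID@6 stall=0 (-) EX@7 MEM@8 WB@9
I3 mul r5 <- r1,r4: IF@6 ID@7 stall=0 (-) EX@8 MEM@9 WB@10
I4 sub r3 <- r2,r2: IF@7 ID@8 stall=0 (-) EX@9 MEM@10 WB@11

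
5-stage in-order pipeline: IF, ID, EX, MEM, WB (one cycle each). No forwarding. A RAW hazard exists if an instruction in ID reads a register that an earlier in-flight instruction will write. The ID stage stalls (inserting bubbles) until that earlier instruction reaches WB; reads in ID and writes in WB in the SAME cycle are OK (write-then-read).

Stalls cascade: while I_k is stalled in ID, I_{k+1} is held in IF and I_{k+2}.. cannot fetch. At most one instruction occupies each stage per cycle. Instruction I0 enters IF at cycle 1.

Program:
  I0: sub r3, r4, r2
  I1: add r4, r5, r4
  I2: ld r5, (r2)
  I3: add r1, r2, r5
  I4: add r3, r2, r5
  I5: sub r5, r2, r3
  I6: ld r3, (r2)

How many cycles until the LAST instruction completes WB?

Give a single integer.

I0 sub r3 <- r4,r2: IF@1 ID@2 stall=0 (-) EX@3 MEM@4 WB@5
I1 add r4 <- r5,r4: IF@2 ID@3 stall=0 (-) EX@4 MEM@5 WB@6
I2 ld r5 <- r2: IF@3 ID@4 stall=0 (-) EX@5 MEM@6 WB@7
I3 add r1 <- r2,r5: IF@4 ID@5 stall=2 (RAW on I2.r5 (WB@7)) EX@8 MEM@9 WB@10
I4 add r3 <- r2,r5: IF@5 ID@8 stall=0 (-) EX@9 MEM@10 WB@11
I5 sub r5 <- r2,r3: IF@8 ID@9 stall=2 (RAW on I4.r3 (WB@11)) EX@12 MEM@13 WB@14
I6 ld r3 <- r2: IF@9 ID@12 stall=0 (-) EX@13 MEM@14 WB@15

Answer: 15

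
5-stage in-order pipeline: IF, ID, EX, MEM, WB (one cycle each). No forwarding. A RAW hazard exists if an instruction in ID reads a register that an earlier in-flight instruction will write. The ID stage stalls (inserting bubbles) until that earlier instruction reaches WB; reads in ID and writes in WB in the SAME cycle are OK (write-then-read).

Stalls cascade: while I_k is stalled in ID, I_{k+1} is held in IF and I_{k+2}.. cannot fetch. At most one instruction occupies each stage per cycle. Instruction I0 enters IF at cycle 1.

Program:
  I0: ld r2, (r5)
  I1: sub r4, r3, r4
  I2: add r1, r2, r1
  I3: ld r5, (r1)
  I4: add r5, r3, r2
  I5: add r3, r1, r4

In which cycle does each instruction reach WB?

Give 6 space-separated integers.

Answer: 5 6 8 11 12 13

Derivation:
I0 ld r2 <- r5: IF@1 ID@2 stall=0 (-) EX@3 MEM@4 WB@5
I1 sub r4 <- r3,r4: IF@2 ID@3 stall=0 (-) EX@4 MEM@5 WB@6
I2 add r1 <- r2,r1: IF@3 ID@4 stall=1 (RAW on I0.r2 (WB@5)) EX@6 MEM@7 WB@8
I3 ld r5 <- r1: IF@4 ID@6 stall=2 (RAW on I2.r1 (WB@8)) EX@9 MEM@10 WB@11
I4 add r5 <- r3,r2: IF@6 ID@9 stall=0 (-) EX@10 MEM@11 WB@12
I5 add r3 <- r1,r4: IF@9 ID@10 stall=0 (-) EX@11 MEM@12 WB@13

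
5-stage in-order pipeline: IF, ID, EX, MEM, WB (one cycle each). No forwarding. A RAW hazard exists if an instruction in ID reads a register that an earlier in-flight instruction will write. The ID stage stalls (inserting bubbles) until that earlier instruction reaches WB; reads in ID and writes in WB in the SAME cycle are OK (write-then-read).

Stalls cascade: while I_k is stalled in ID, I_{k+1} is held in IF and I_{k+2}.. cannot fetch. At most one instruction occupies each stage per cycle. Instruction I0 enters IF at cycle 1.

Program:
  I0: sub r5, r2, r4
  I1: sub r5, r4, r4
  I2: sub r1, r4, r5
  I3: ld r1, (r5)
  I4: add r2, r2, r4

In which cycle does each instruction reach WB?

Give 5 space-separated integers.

I0 sub r5 <- r2,r4: IF@1 ID@2 stall=0 (-) EX@3 MEM@4 WB@5
I1 sub r5 <- r4,r4: IF@2 ID@3 stall=0 (-) EX@4 MEM@5 WB@6
I2 sub r1 <- r4,r5: IF@3 ID@4 stall=2 (RAW on I1.r5 (WB@6)) EX@7 MEM@8 WB@9
I3 ld r1 <- r5: IF@4 ID@7 stall=0 (-) EX@8 MEM@9 WB@10
I4 add r2 <- r2,r4: IF@7 ID@8 stall=0 (-) EX@9 MEM@10 WB@11

Answer: 5 6 9 10 11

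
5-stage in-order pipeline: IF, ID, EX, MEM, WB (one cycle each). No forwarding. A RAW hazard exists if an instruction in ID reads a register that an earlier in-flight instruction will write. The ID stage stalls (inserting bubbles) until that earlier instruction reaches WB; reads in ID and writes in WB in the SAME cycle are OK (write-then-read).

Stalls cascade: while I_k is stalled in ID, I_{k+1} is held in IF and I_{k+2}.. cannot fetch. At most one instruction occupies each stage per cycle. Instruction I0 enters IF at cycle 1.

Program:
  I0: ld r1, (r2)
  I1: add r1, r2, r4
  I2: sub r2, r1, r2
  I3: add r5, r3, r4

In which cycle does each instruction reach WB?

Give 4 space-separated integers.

Answer: 5 6 9 10

Derivation:
I0 ld r1 <- r2: IF@1 ID@2 stall=0 (-) EX@3 MEM@4 WB@5
I1 add r1 <- r2,r4: IF@2 ID@3 stall=0 (-) EX@4 MEM@5 WB@6
I2 sub r2 <- r1,r2: IF@3 ID@4 stall=2 (RAW on I1.r1 (WB@6)) EX@7 MEM@8 WB@9
I3 add r5 <- r3,r4: IF@4 ID@7 stall=0 (-) EX@8 MEM@9 WB@10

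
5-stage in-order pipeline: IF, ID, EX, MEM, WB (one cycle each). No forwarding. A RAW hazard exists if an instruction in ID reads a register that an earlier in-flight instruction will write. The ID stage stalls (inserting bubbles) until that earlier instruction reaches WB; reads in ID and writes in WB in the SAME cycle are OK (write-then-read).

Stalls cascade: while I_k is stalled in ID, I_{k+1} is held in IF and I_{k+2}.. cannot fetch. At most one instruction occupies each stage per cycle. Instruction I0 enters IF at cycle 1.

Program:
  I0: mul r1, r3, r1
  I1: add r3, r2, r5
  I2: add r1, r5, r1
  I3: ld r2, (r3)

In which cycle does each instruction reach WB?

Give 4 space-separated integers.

Answer: 5 6 8 9

Derivation:
I0 mul r1 <- r3,r1: IF@1 ID@2 stall=0 (-) EX@3 MEM@4 WB@5
I1 add r3 <- r2,r5: IF@2 ID@3 stall=0 (-) EX@4 MEM@5 WB@6
I2 add r1 <- r5,r1: IF@3 ID@4 stall=1 (RAW on I0.r1 (WB@5)) EX@6 MEM@7 WB@8
I3 ld r2 <- r3: IF@4 ID@6 stall=0 (-) EX@7 MEM@8 WB@9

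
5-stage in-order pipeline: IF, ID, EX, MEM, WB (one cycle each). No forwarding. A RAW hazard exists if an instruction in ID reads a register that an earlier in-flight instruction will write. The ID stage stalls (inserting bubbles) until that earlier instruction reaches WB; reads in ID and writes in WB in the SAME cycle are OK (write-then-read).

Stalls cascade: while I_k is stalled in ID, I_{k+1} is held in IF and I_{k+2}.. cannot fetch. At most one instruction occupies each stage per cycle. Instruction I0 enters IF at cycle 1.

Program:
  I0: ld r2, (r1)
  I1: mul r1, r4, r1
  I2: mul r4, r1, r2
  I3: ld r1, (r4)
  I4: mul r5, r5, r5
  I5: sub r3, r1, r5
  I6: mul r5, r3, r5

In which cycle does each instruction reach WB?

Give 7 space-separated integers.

Answer: 5 6 9 12 13 16 19

Derivation:
I0 ld r2 <- r1: IF@1 ID@2 stall=0 (-) EX@3 MEM@4 WB@5
I1 mul r1 <- r4,r1: IF@2 ID@3 stall=0 (-) EX@4 MEM@5 WB@6
I2 mul r4 <- r1,r2: IF@3 ID@4 stall=2 (RAW on I1.r1 (WB@6)) EX@7 MEM@8 WB@9
I3 ld r1 <- r4: IF@4 ID@7 stall=2 (RAW on I2.r4 (WB@9)) EX@10 MEM@11 WB@12
I4 mul r5 <- r5,r5: IF@7 ID@10 stall=0 (-) EX@11 MEM@12 WB@13
I5 sub r3 <- r1,r5: IF@10 ID@11 stall=2 (RAW on I4.r5 (WB@13)) EX@14 MEM@15 WB@16
I6 mul r5 <- r3,r5: IF@11 ID@14 stall=2 (RAW on I5.r3 (WB@16)) EX@17 MEM@18 WB@19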